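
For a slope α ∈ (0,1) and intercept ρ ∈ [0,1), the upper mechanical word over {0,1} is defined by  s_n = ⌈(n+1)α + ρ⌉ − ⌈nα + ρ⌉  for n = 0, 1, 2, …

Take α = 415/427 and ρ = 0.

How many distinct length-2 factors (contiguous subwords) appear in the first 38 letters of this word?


t_n = ⌈(n·415)/427⌉ for n = 0 … 38:
  n=0…9: ⌈0/427⌉=0 ⌈415/427⌉=1 ⌈830/427⌉=2 ⌈1245/427⌉=3 ⌈1660/427⌉=4 ⌈2075/427⌉=5 ⌈2490/427⌉=6 ⌈2905/427⌉=7 ⌈3320/427⌉=8 ⌈3735/427⌉=9
  n=10…19: ⌈4150/427⌉=10 ⌈4565/427⌉=11 ⌈4980/427⌉=12 ⌈5395/427⌉=13 ⌈5810/427⌉=14 ⌈6225/427⌉=15 ⌈6640/427⌉=16 ⌈7055/427⌉=17 ⌈7470/427⌉=18 ⌈7885/427⌉=19
  n=20…29: ⌈8300/427⌉=20 ⌈8715/427⌉=21 ⌈9130/427⌉=22 ⌈9545/427⌉=23 ⌈9960/427⌉=24 ⌈10375/427⌉=25 ⌈10790/427⌉=26 ⌈11205/427⌉=27 ⌈11620/427⌉=28 ⌈12035/427⌉=29
  n=30…38: ⌈12450/427⌉=30 ⌈12865/427⌉=31 ⌈13280/427⌉=32 ⌈13695/427⌉=33 ⌈14110/427⌉=34 ⌈14525/427⌉=35 ⌈14940/427⌉=35 ⌈15355/427⌉=36 ⌈15770/427⌉=37
s_n = t_(n+1) − t_n for n = 0 … 37 gives
prefix = 11111111111111111111111111111111111011
slide a length-2 window over [0..1] … [36..37] (37 windows); first occurrence of each distinct factor:
  [  0..  1] 11
  [ 34.. 35] 10
  [ 35.. 36] 01
  (the other 34 windows repeat one of these)
distinct factors: {01, 10, 11}
count = 3  (Sturmian bound for length 2 is 3)

3


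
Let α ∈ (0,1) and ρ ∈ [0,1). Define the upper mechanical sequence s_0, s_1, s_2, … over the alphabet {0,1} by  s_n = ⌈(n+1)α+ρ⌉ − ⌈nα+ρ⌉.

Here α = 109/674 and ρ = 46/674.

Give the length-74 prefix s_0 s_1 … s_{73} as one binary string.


00000100000100000010000010000010000010000010000001000001000001000001000001

n=0: ⌈(1·109+46)/674⌉ − ⌈(0·109+46)/674⌉ = ⌈155/674⌉ − ⌈46/674⌉ = 1 − 1 = 0
n=1: ⌈(2·109+46)/674⌉ − ⌈(1·109+46)/674⌉ = ⌈264/674⌉ − ⌈155/674⌉ = 1 − 1 = 0
n=2: ⌈(3·109+46)/674⌉ − ⌈(2·109+46)/674⌉ = ⌈373/674⌉ − ⌈264/674⌉ = 1 − 1 = 0
n=3: ⌈(4·109+46)/674⌉ − ⌈(3·109+46)/674⌉ = ⌈482/674⌉ − ⌈373/674⌉ = 1 − 1 = 0
n=4: ⌈(5·109+46)/674⌉ − ⌈(4·109+46)/674⌉ = ⌈591/674⌉ − ⌈482/674⌉ = 1 − 1 = 0
n=5: ⌈(6·109+46)/674⌉ − ⌈(5·109+46)/674⌉ = ⌈700/674⌉ − ⌈591/674⌉ = 2 − 1 = 1
n=6: ⌈(7·109+46)/674⌉ − ⌈(6·109+46)/674⌉ = ⌈809/674⌉ − ⌈700/674⌉ = 2 − 2 = 0
n=7: ⌈(8·109+46)/674⌉ − ⌈(7·109+46)/674⌉ = ⌈918/674⌉ − ⌈809/674⌉ = 2 − 2 = 0
n=8: ⌈(9·109+46)/674⌉ − ⌈(8·109+46)/674⌉ = ⌈1027/674⌉ − ⌈918/674⌉ = 2 − 2 = 0
n=9: ⌈(10·109+46)/674⌉ − ⌈(9·109+46)/674⌉ = ⌈1136/674⌉ − ⌈1027/674⌉ = 2 − 2 = 0
n=10: ⌈(11·109+46)/674⌉ − ⌈(10·109+46)/674⌉ = ⌈1245/674⌉ − ⌈1136/674⌉ = 2 − 2 = 0
n=11: ⌈(12·109+46)/674⌉ − ⌈(11·109+46)/674⌉ = ⌈1354/674⌉ − ⌈1245/674⌉ = 3 − 2 = 1
n=12: ⌈(13·109+46)/674⌉ − ⌈(12·109+46)/674⌉ = ⌈1463/674⌉ − ⌈1354/674⌉ = 3 − 3 = 0
n=13: ⌈(14·109+46)/674⌉ − ⌈(13·109+46)/674⌉ = ⌈1572/674⌉ − ⌈1463/674⌉ = 3 − 3 = 0
n=14: ⌈(15·109+46)/674⌉ − ⌈(14·109+46)/674⌉ = ⌈1681/674⌉ − ⌈1572/674⌉ = 3 − 3 = 0
n=15: ⌈(16·109+46)/674⌉ − ⌈(15·109+46)/674⌉ = ⌈1790/674⌉ − ⌈1681/674⌉ = 3 − 3 = 0
n=16: ⌈(17·109+46)/674⌉ − ⌈(16·109+46)/674⌉ = ⌈1899/674⌉ − ⌈1790/674⌉ = 3 − 3 = 0
n=17: ⌈(18·109+46)/674⌉ − ⌈(17·109+46)/674⌉ = ⌈2008/674⌉ − ⌈1899/674⌉ = 3 − 3 = 0
n=18: ⌈(19·109+46)/674⌉ − ⌈(18·109+46)/674⌉ = ⌈2117/674⌉ − ⌈2008/674⌉ = 4 − 3 = 1
n=19: ⌈(20·109+46)/674⌉ − ⌈(19·109+46)/674⌉ = ⌈2226/674⌉ − ⌈2117/674⌉ = 4 − 4 = 0
n=20: ⌈(21·109+46)/674⌉ − ⌈(20·109+46)/674⌉ = ⌈2335/674⌉ − ⌈2226/674⌉ = 4 − 4 = 0
n=21: ⌈(22·109+46)/674⌉ − ⌈(21·109+46)/674⌉ = ⌈2444/674⌉ − ⌈2335/674⌉ = 4 − 4 = 0
n=22: ⌈(23·109+46)/674⌉ − ⌈(22·109+46)/674⌉ = ⌈2553/674⌉ − ⌈2444/674⌉ = 4 − 4 = 0
n=23: ⌈(24·109+46)/674⌉ − ⌈(23·109+46)/674⌉ = ⌈2662/674⌉ − ⌈2553/674⌉ = 4 − 4 = 0
n=24: ⌈(25·109+46)/674⌉ − ⌈(24·109+46)/674⌉ = ⌈2771/674⌉ − ⌈2662/674⌉ = 5 − 4 = 1
n=25: ⌈(26·109+46)/674⌉ − ⌈(25·109+46)/674⌉ = ⌈2880/674⌉ − ⌈2771/674⌉ = 5 − 5 = 0
n=26: ⌈(27·109+46)/674⌉ − ⌈(26·109+46)/674⌉ = ⌈2989/674⌉ − ⌈2880/674⌉ = 5 − 5 = 0
n=27: ⌈(28·109+46)/674⌉ − ⌈(27·109+46)/674⌉ = ⌈3098/674⌉ − ⌈2989/674⌉ = 5 − 5 = 0
n=28: ⌈(29·109+46)/674⌉ − ⌈(28·109+46)/674⌉ = ⌈3207/674⌉ − ⌈3098/674⌉ = 5 − 5 = 0
n=29: ⌈(30·109+46)/674⌉ − ⌈(29·109+46)/674⌉ = ⌈3316/674⌉ − ⌈3207/674⌉ = 5 − 5 = 0
n=30: ⌈(31·109+46)/674⌉ − ⌈(30·109+46)/674⌉ = ⌈3425/674⌉ − ⌈3316/674⌉ = 6 − 5 = 1
n=31: ⌈(32·109+46)/674⌉ − ⌈(31·109+46)/674⌉ = ⌈3534/674⌉ − ⌈3425/674⌉ = 6 − 6 = 0
n=32: ⌈(33·109+46)/674⌉ − ⌈(32·109+46)/674⌉ = ⌈3643/674⌉ − ⌈3534/674⌉ = 6 − 6 = 0
n=33: ⌈(34·109+46)/674⌉ − ⌈(33·109+46)/674⌉ = ⌈3752/674⌉ − ⌈3643/674⌉ = 6 − 6 = 0
n=34: ⌈(35·109+46)/674⌉ − ⌈(34·109+46)/674⌉ = ⌈3861/674⌉ − ⌈3752/674⌉ = 6 − 6 = 0
n=35: ⌈(36·109+46)/674⌉ − ⌈(35·109+46)/674⌉ = ⌈3970/674⌉ − ⌈3861/674⌉ = 6 − 6 = 0
n=36: ⌈(37·109+46)/674⌉ − ⌈(36·109+46)/674⌉ = ⌈4079/674⌉ − ⌈3970/674⌉ = 7 − 6 = 1
n=37: ⌈(38·109+46)/674⌉ − ⌈(37·109+46)/674⌉ = ⌈4188/674⌉ − ⌈4079/674⌉ = 7 − 7 = 0
n=38: ⌈(39·109+46)/674⌉ − ⌈(38·109+46)/674⌉ = ⌈4297/674⌉ − ⌈4188/674⌉ = 7 − 7 = 0
n=39: ⌈(40·109+46)/674⌉ − ⌈(39·109+46)/674⌉ = ⌈4406/674⌉ − ⌈4297/674⌉ = 7 − 7 = 0
n=40: ⌈(41·109+46)/674⌉ − ⌈(40·109+46)/674⌉ = ⌈4515/674⌉ − ⌈4406/674⌉ = 7 − 7 = 0
n=41: ⌈(42·109+46)/674⌉ − ⌈(41·109+46)/674⌉ = ⌈4624/674⌉ − ⌈4515/674⌉ = 7 − 7 = 0
n=42: ⌈(43·109+46)/674⌉ − ⌈(42·109+46)/674⌉ = ⌈4733/674⌉ − ⌈4624/674⌉ = 8 − 7 = 1
n=43: ⌈(44·109+46)/674⌉ − ⌈(43·109+46)/674⌉ = ⌈4842/674⌉ − ⌈4733/674⌉ = 8 − 8 = 0
n=44: ⌈(45·109+46)/674⌉ − ⌈(44·109+46)/674⌉ = ⌈4951/674⌉ − ⌈4842/674⌉ = 8 − 8 = 0
n=45: ⌈(46·109+46)/674⌉ − ⌈(45·109+46)/674⌉ = ⌈5060/674⌉ − ⌈4951/674⌉ = 8 − 8 = 0
n=46: ⌈(47·109+46)/674⌉ − ⌈(46·109+46)/674⌉ = ⌈5169/674⌉ − ⌈5060/674⌉ = 8 − 8 = 0
n=47: ⌈(48·109+46)/674⌉ − ⌈(47·109+46)/674⌉ = ⌈5278/674⌉ − ⌈5169/674⌉ = 8 − 8 = 0
n=48: ⌈(49·109+46)/674⌉ − ⌈(48·109+46)/674⌉ = ⌈5387/674⌉ − ⌈5278/674⌉ = 8 − 8 = 0
n=49: ⌈(50·109+46)/674⌉ − ⌈(49·109+46)/674⌉ = ⌈5496/674⌉ − ⌈5387/674⌉ = 9 − 8 = 1
n=50: ⌈(51·109+46)/674⌉ − ⌈(50·109+46)/674⌉ = ⌈5605/674⌉ − ⌈5496/674⌉ = 9 − 9 = 0
n=51: ⌈(52·109+46)/674⌉ − ⌈(51·109+46)/674⌉ = ⌈5714/674⌉ − ⌈5605/674⌉ = 9 − 9 = 0
n=52: ⌈(53·109+46)/674⌉ − ⌈(52·109+46)/674⌉ = ⌈5823/674⌉ − ⌈5714/674⌉ = 9 − 9 = 0
n=53: ⌈(54·109+46)/674⌉ − ⌈(53·109+46)/674⌉ = ⌈5932/674⌉ − ⌈5823/674⌉ = 9 − 9 = 0
n=54: ⌈(55·109+46)/674⌉ − ⌈(54·109+46)/674⌉ = ⌈6041/674⌉ − ⌈5932/674⌉ = 9 − 9 = 0
n=55: ⌈(56·109+46)/674⌉ − ⌈(55·109+46)/674⌉ = ⌈6150/674⌉ − ⌈6041/674⌉ = 10 − 9 = 1
n=56: ⌈(57·109+46)/674⌉ − ⌈(56·109+46)/674⌉ = ⌈6259/674⌉ − ⌈6150/674⌉ = 10 − 10 = 0
n=57: ⌈(58·109+46)/674⌉ − ⌈(57·109+46)/674⌉ = ⌈6368/674⌉ − ⌈6259/674⌉ = 10 − 10 = 0
n=58: ⌈(59·109+46)/674⌉ − ⌈(58·109+46)/674⌉ = ⌈6477/674⌉ − ⌈6368/674⌉ = 10 − 10 = 0
n=59: ⌈(60·109+46)/674⌉ − ⌈(59·109+46)/674⌉ = ⌈6586/674⌉ − ⌈6477/674⌉ = 10 − 10 = 0
n=60: ⌈(61·109+46)/674⌉ − ⌈(60·109+46)/674⌉ = ⌈6695/674⌉ − ⌈6586/674⌉ = 10 − 10 = 0
n=61: ⌈(62·109+46)/674⌉ − ⌈(61·109+46)/674⌉ = ⌈6804/674⌉ − ⌈6695/674⌉ = 11 − 10 = 1
n=62: ⌈(63·109+46)/674⌉ − ⌈(62·109+46)/674⌉ = ⌈6913/674⌉ − ⌈6804/674⌉ = 11 − 11 = 0
n=63: ⌈(64·109+46)/674⌉ − ⌈(63·109+46)/674⌉ = ⌈7022/674⌉ − ⌈6913/674⌉ = 11 − 11 = 0
n=64: ⌈(65·109+46)/674⌉ − ⌈(64·109+46)/674⌉ = ⌈7131/674⌉ − ⌈7022/674⌉ = 11 − 11 = 0
n=65: ⌈(66·109+46)/674⌉ − ⌈(65·109+46)/674⌉ = ⌈7240/674⌉ − ⌈7131/674⌉ = 11 − 11 = 0
n=66: ⌈(67·109+46)/674⌉ − ⌈(66·109+46)/674⌉ = ⌈7349/674⌉ − ⌈7240/674⌉ = 11 − 11 = 0
n=67: ⌈(68·109+46)/674⌉ − ⌈(67·109+46)/674⌉ = ⌈7458/674⌉ − ⌈7349/674⌉ = 12 − 11 = 1
n=68: ⌈(69·109+46)/674⌉ − ⌈(68·109+46)/674⌉ = ⌈7567/674⌉ − ⌈7458/674⌉ = 12 − 12 = 0
n=69: ⌈(70·109+46)/674⌉ − ⌈(69·109+46)/674⌉ = ⌈7676/674⌉ − ⌈7567/674⌉ = 12 − 12 = 0
n=70: ⌈(71·109+46)/674⌉ − ⌈(70·109+46)/674⌉ = ⌈7785/674⌉ − ⌈7676/674⌉ = 12 − 12 = 0
n=71: ⌈(72·109+46)/674⌉ − ⌈(71·109+46)/674⌉ = ⌈7894/674⌉ − ⌈7785/674⌉ = 12 − 12 = 0
n=72: ⌈(73·109+46)/674⌉ − ⌈(72·109+46)/674⌉ = ⌈8003/674⌉ − ⌈7894/674⌉ = 12 − 12 = 0
n=73: ⌈(74·109+46)/674⌉ − ⌈(73·109+46)/674⌉ = ⌈8112/674⌉ − ⌈8003/674⌉ = 13 − 12 = 1


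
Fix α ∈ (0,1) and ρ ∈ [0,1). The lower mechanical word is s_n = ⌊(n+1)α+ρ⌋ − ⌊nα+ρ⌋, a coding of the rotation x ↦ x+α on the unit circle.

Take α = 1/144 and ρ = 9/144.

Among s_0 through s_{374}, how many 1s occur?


#1s = Σ_{n=0}^{374} s_n = Σ_{n=0}^{374} (⌊(n+1)α+ρ⌋ − ⌊nα+ρ⌋)
the sum telescopes: every ⌊nα+ρ⌋ with 0 < n < 375 appears once with + and once with −, leaving ⌊375α+ρ⌋ − ⌊0·α+ρ⌋
375α + ρ = (375·1 + 9) / 144 = 384/144
ρ = 9/144
⌊384/144⌋ = 2,  ⌊9/144⌋ = 0
#1s = 2 − 0 = 2

2


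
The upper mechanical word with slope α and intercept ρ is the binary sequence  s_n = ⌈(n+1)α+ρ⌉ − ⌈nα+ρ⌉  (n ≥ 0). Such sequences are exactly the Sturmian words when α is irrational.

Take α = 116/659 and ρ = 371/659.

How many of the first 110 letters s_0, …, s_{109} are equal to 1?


#1s = Σ_{n=0}^{109} s_n = Σ_{n=0}^{109} (⌈(n+1)α+ρ⌉ − ⌈nα+ρ⌉)
the sum telescopes: every ⌈nα+ρ⌉ with 0 < n < 110 appears once with + and once with −, leaving ⌈110α+ρ⌉ − ⌈0·α+ρ⌉
110α + ρ = (110·116 + 371) / 659 = 13131/659
ρ = 371/659
⌈13131/659⌉ = 20,  ⌈371/659⌉ = 1
#1s = 20 − 1 = 19

19


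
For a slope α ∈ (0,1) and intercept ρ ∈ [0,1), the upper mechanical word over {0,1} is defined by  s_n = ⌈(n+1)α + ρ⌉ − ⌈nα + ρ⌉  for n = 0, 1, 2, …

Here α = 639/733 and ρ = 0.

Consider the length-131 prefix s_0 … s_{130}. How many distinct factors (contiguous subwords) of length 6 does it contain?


t_n = ⌈(n·639)/733⌉ for n = 0 … 131:
  n=0…9: ⌈0/733⌉=0 ⌈639/733⌉=1 ⌈1278/733⌉=2 ⌈1917/733⌉=3 ⌈2556/733⌉=4 ⌈3195/733⌉=5 ⌈3834/733⌉=6 ⌈4473/733⌉=7 ⌈5112/733⌉=7 ⌈5751/733⌉=8
  n=10…19: ⌈6390/733⌉=9 ⌈7029/733⌉=10 ⌈7668/733⌉=11 ⌈8307/733⌉=12 ⌈8946/733⌉=13 ⌈9585/733⌉=14 ⌈10224/733⌉=14 ⌈10863/733⌉=15 ⌈11502/733⌉=16 ⌈12141/733⌉=17
  n=20…29: ⌈12780/733⌉=18 ⌈13419/733⌉=19 ⌈14058/733⌉=20 ⌈14697/733⌉=21 ⌈15336/733⌉=21 ⌈15975/733⌉=22 ⌈16614/733⌉=23 ⌈17253/733⌉=24 ⌈17892/733⌉=25 ⌈18531/733⌉=26
  n=30…39: ⌈19170/733⌉=27 ⌈19809/733⌉=28 ⌈20448/733⌉=28 ⌈21087/733⌉=29 ⌈21726/733⌉=30 ⌈22365/733⌉=31 ⌈23004/733⌉=32 ⌈23643/733⌉=33 ⌈24282/733⌉=34 ⌈24921/733⌉=34
  n=40…49: ⌈25560/733⌉=35 ⌈26199/733⌉=36 ⌈26838/733⌉=37 ⌈27477/733⌉=38 ⌈28116/733⌉=39 ⌈28755/733⌉=40 ⌈29394/733⌉=41 ⌈30033/733⌉=41 ⌈30672/733⌉=42 ⌈31311/733⌉=43
  n=50…59: ⌈31950/733⌉=44 ⌈32589/733⌉=45 ⌈33228/733⌉=46 ⌈33867/733⌉=47 ⌈34506/733⌉=48 ⌈35145/733⌉=48 ⌈35784/733⌉=49 ⌈36423/733⌉=50 ⌈37062/733⌉=51 ⌈37701/733⌉=52
  n=60…69: ⌈38340/733⌉=53 ⌈38979/733⌉=54 ⌈39618/733⌉=55 ⌈40257/733⌉=55 ⌈40896/733⌉=56 ⌈41535/733⌉=57 ⌈42174/733⌉=58 ⌈42813/733⌉=59 ⌈43452/733⌉=60 ⌈44091/733⌉=61
  n=70…79: ⌈44730/733⌉=62 ⌈45369/733⌉=62 ⌈46008/733⌉=63 ⌈46647/733⌉=64 ⌈47286/733⌉=65 ⌈47925/733⌉=66 ⌈48564/733⌉=67 ⌈49203/733⌉=68 ⌈49842/733⌉=68 ⌈50481/733⌉=69
  n=80…89: ⌈51120/733⌉=70 ⌈51759/733⌉=71 ⌈52398/733⌉=72 ⌈53037/733⌉=73 ⌈53676/733⌉=74 ⌈54315/733⌉=75 ⌈54954/733⌉=75 ⌈55593/733⌉=76 ⌈56232/733⌉=77 ⌈56871/733⌉=78
  n=90…99: ⌈57510/733⌉=79 ⌈58149/733⌉=80 ⌈58788/733⌉=81 ⌈59427/733⌉=82 ⌈60066/733⌉=82 ⌈60705/733⌉=83 ⌈61344/733⌉=84 ⌈61983/733⌉=85 ⌈62622/733⌉=86 ⌈63261/733⌉=87
  n=100…109: ⌈63900/733⌉=88 ⌈64539/733⌉=89 ⌈65178/733⌉=89 ⌈65817/733⌉=90 ⌈66456/733⌉=91 ⌈67095/733⌉=92 ⌈67734/733⌉=93 ⌈68373/733⌉=94 ⌈69012/733⌉=95 ⌈69651/733⌉=96
  n=110…119: ⌈70290/733⌉=96 ⌈70929/733⌉=97 ⌈71568/733⌉=98 ⌈72207/733⌉=99 ⌈72846/733⌉=100 ⌈73485/733⌉=101 ⌈74124/733⌉=102 ⌈74763/733⌉=102 ⌈75402/733⌉=103 ⌈76041/733⌉=104
  n=120…129: ⌈76680/733⌉=105 ⌈77319/733⌉=106 ⌈77958/733⌉=107 ⌈78597/733⌉=108 ⌈79236/733⌉=109 ⌈79875/733⌉=109 ⌈80514/733⌉=110 ⌈81153/733⌉=111 ⌈81792/733⌉=112 ⌈82431/733⌉=113
  n=130…131: ⌈83070/733⌉=114 ⌈83709/733⌉=115
s_n = t_(n+1) − t_n for n = 0 … 130 gives
prefix = 11111110111111101111111011111110111111011111110111111101111111011111110111111011111110111111101111111011111110111111011111110111111
slide a length-6 window over [0..5] … [125..130] (126 windows); first occurrence of each distinct factor:
  [  0..  5] 111111
  [  2..  7] 111110
  [  3..  8] 111101
  [  4..  9] 111011
  [  5.. 10] 110111
  [  6.. 11] 101111
  [  7.. 12] 011111
  (the other 119 windows repeat one of these)
distinct factors: {011111, 101111, 110111, 111011, 111101, 111110, 111111}
count = 7  (Sturmian bound for length 6 is 7)

7


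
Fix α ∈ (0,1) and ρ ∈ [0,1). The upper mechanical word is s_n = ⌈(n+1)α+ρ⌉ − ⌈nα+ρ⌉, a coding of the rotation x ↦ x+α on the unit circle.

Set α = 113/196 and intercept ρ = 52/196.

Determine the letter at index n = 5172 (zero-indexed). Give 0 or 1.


(n+1)α + ρ = (5173·113 + 52) / 196 = 584601/196
nα + ρ     = (5172·113 + 52) / 196 = 584488/196
⌈584601/196⌉ = 2983,  ⌈584488/196⌉ = 2983
s_{5172} = 2983 − 2983 = 0

0


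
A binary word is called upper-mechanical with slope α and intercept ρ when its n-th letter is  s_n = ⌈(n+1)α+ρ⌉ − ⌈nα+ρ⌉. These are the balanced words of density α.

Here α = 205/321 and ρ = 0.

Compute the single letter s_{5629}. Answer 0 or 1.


(n+1)α + ρ = (5630·205) / 321 = 1154150/321
nα + ρ     = (5629·205) / 321 = 1153945/321
⌈1154150/321⌉ = 3596,  ⌈1153945/321⌉ = 3595
s_{5629} = 3596 − 3595 = 1

1


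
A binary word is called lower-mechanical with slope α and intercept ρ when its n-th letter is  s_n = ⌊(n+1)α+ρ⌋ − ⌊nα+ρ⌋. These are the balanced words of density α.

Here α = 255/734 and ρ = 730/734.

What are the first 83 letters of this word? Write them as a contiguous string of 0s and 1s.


10100100100100100100100101001001001001001001001010010010010010010010010100100100100

n=0: ⌊(1·255+730)/734⌋ − ⌊(0·255+730)/734⌋ = ⌊985/734⌋ − ⌊730/734⌋ = 1 − 0 = 1
n=1: ⌊(2·255+730)/734⌋ − ⌊(1·255+730)/734⌋ = ⌊1240/734⌋ − ⌊985/734⌋ = 1 − 1 = 0
n=2: ⌊(3·255+730)/734⌋ − ⌊(2·255+730)/734⌋ = ⌊1495/734⌋ − ⌊1240/734⌋ = 2 − 1 = 1
n=3: ⌊(4·255+730)/734⌋ − ⌊(3·255+730)/734⌋ = ⌊1750/734⌋ − ⌊1495/734⌋ = 2 − 2 = 0
n=4: ⌊(5·255+730)/734⌋ − ⌊(4·255+730)/734⌋ = ⌊2005/734⌋ − ⌊1750/734⌋ = 2 − 2 = 0
n=5: ⌊(6·255+730)/734⌋ − ⌊(5·255+730)/734⌋ = ⌊2260/734⌋ − ⌊2005/734⌋ = 3 − 2 = 1
n=6: ⌊(7·255+730)/734⌋ − ⌊(6·255+730)/734⌋ = ⌊2515/734⌋ − ⌊2260/734⌋ = 3 − 3 = 0
n=7: ⌊(8·255+730)/734⌋ − ⌊(7·255+730)/734⌋ = ⌊2770/734⌋ − ⌊2515/734⌋ = 3 − 3 = 0
n=8: ⌊(9·255+730)/734⌋ − ⌊(8·255+730)/734⌋ = ⌊3025/734⌋ − ⌊2770/734⌋ = 4 − 3 = 1
n=9: ⌊(10·255+730)/734⌋ − ⌊(9·255+730)/734⌋ = ⌊3280/734⌋ − ⌊3025/734⌋ = 4 − 4 = 0
n=10: ⌊(11·255+730)/734⌋ − ⌊(10·255+730)/734⌋ = ⌊3535/734⌋ − ⌊3280/734⌋ = 4 − 4 = 0
n=11: ⌊(12·255+730)/734⌋ − ⌊(11·255+730)/734⌋ = ⌊3790/734⌋ − ⌊3535/734⌋ = 5 − 4 = 1
n=12: ⌊(13·255+730)/734⌋ − ⌊(12·255+730)/734⌋ = ⌊4045/734⌋ − ⌊3790/734⌋ = 5 − 5 = 0
n=13: ⌊(14·255+730)/734⌋ − ⌊(13·255+730)/734⌋ = ⌊4300/734⌋ − ⌊4045/734⌋ = 5 − 5 = 0
n=14: ⌊(15·255+730)/734⌋ − ⌊(14·255+730)/734⌋ = ⌊4555/734⌋ − ⌊4300/734⌋ = 6 − 5 = 1
n=15: ⌊(16·255+730)/734⌋ − ⌊(15·255+730)/734⌋ = ⌊4810/734⌋ − ⌊4555/734⌋ = 6 − 6 = 0
n=16: ⌊(17·255+730)/734⌋ − ⌊(16·255+730)/734⌋ = ⌊5065/734⌋ − ⌊4810/734⌋ = 6 − 6 = 0
n=17: ⌊(18·255+730)/734⌋ − ⌊(17·255+730)/734⌋ = ⌊5320/734⌋ − ⌊5065/734⌋ = 7 − 6 = 1
n=18: ⌊(19·255+730)/734⌋ − ⌊(18·255+730)/734⌋ = ⌊5575/734⌋ − ⌊5320/734⌋ = 7 − 7 = 0
n=19: ⌊(20·255+730)/734⌋ − ⌊(19·255+730)/734⌋ = ⌊5830/734⌋ − ⌊5575/734⌋ = 7 − 7 = 0
n=20: ⌊(21·255+730)/734⌋ − ⌊(20·255+730)/734⌋ = ⌊6085/734⌋ − ⌊5830/734⌋ = 8 − 7 = 1
n=21: ⌊(22·255+730)/734⌋ − ⌊(21·255+730)/734⌋ = ⌊6340/734⌋ − ⌊6085/734⌋ = 8 − 8 = 0
n=22: ⌊(23·255+730)/734⌋ − ⌊(22·255+730)/734⌋ = ⌊6595/734⌋ − ⌊6340/734⌋ = 8 − 8 = 0
n=23: ⌊(24·255+730)/734⌋ − ⌊(23·255+730)/734⌋ = ⌊6850/734⌋ − ⌊6595/734⌋ = 9 − 8 = 1
n=24: ⌊(25·255+730)/734⌋ − ⌊(24·255+730)/734⌋ = ⌊7105/734⌋ − ⌊6850/734⌋ = 9 − 9 = 0
n=25: ⌊(26·255+730)/734⌋ − ⌊(25·255+730)/734⌋ = ⌊7360/734⌋ − ⌊7105/734⌋ = 10 − 9 = 1
n=26: ⌊(27·255+730)/734⌋ − ⌊(26·255+730)/734⌋ = ⌊7615/734⌋ − ⌊7360/734⌋ = 10 − 10 = 0
n=27: ⌊(28·255+730)/734⌋ − ⌊(27·255+730)/734⌋ = ⌊7870/734⌋ − ⌊7615/734⌋ = 10 − 10 = 0
n=28: ⌊(29·255+730)/734⌋ − ⌊(28·255+730)/734⌋ = ⌊8125/734⌋ − ⌊7870/734⌋ = 11 − 10 = 1
n=29: ⌊(30·255+730)/734⌋ − ⌊(29·255+730)/734⌋ = ⌊8380/734⌋ − ⌊8125/734⌋ = 11 − 11 = 0
n=30: ⌊(31·255+730)/734⌋ − ⌊(30·255+730)/734⌋ = ⌊8635/734⌋ − ⌊8380/734⌋ = 11 − 11 = 0
n=31: ⌊(32·255+730)/734⌋ − ⌊(31·255+730)/734⌋ = ⌊8890/734⌋ − ⌊8635/734⌋ = 12 − 11 = 1
n=32: ⌊(33·255+730)/734⌋ − ⌊(32·255+730)/734⌋ = ⌊9145/734⌋ − ⌊8890/734⌋ = 12 − 12 = 0
n=33: ⌊(34·255+730)/734⌋ − ⌊(33·255+730)/734⌋ = ⌊9400/734⌋ − ⌊9145/734⌋ = 12 − 12 = 0
n=34: ⌊(35·255+730)/734⌋ − ⌊(34·255+730)/734⌋ = ⌊9655/734⌋ − ⌊9400/734⌋ = 13 − 12 = 1
n=35: ⌊(36·255+730)/734⌋ − ⌊(35·255+730)/734⌋ = ⌊9910/734⌋ − ⌊9655/734⌋ = 13 − 13 = 0
n=36: ⌊(37·255+730)/734⌋ − ⌊(36·255+730)/734⌋ = ⌊10165/734⌋ − ⌊9910/734⌋ = 13 − 13 = 0
n=37: ⌊(38·255+730)/734⌋ − ⌊(37·255+730)/734⌋ = ⌊10420/734⌋ − ⌊10165/734⌋ = 14 − 13 = 1
n=38: ⌊(39·255+730)/734⌋ − ⌊(38·255+730)/734⌋ = ⌊10675/734⌋ − ⌊10420/734⌋ = 14 − 14 = 0
n=39: ⌊(40·255+730)/734⌋ − ⌊(39·255+730)/734⌋ = ⌊10930/734⌋ − ⌊10675/734⌋ = 14 − 14 = 0
n=40: ⌊(41·255+730)/734⌋ − ⌊(40·255+730)/734⌋ = ⌊11185/734⌋ − ⌊10930/734⌋ = 15 − 14 = 1
n=41: ⌊(42·255+730)/734⌋ − ⌊(41·255+730)/734⌋ = ⌊11440/734⌋ − ⌊11185/734⌋ = 15 − 15 = 0
n=42: ⌊(43·255+730)/734⌋ − ⌊(42·255+730)/734⌋ = ⌊11695/734⌋ − ⌊11440/734⌋ = 15 − 15 = 0
n=43: ⌊(44·255+730)/734⌋ − ⌊(43·255+730)/734⌋ = ⌊11950/734⌋ − ⌊11695/734⌋ = 16 − 15 = 1
n=44: ⌊(45·255+730)/734⌋ − ⌊(44·255+730)/734⌋ = ⌊12205/734⌋ − ⌊11950/734⌋ = 16 − 16 = 0
n=45: ⌊(46·255+730)/734⌋ − ⌊(45·255+730)/734⌋ = ⌊12460/734⌋ − ⌊12205/734⌋ = 16 − 16 = 0
n=46: ⌊(47·255+730)/734⌋ − ⌊(46·255+730)/734⌋ = ⌊12715/734⌋ − ⌊12460/734⌋ = 17 − 16 = 1
n=47: ⌊(48·255+730)/734⌋ − ⌊(47·255+730)/734⌋ = ⌊12970/734⌋ − ⌊12715/734⌋ = 17 − 17 = 0
n=48: ⌊(49·255+730)/734⌋ − ⌊(48·255+730)/734⌋ = ⌊13225/734⌋ − ⌊12970/734⌋ = 18 − 17 = 1
n=49: ⌊(50·255+730)/734⌋ − ⌊(49·255+730)/734⌋ = ⌊13480/734⌋ − ⌊13225/734⌋ = 18 − 18 = 0
n=50: ⌊(51·255+730)/734⌋ − ⌊(50·255+730)/734⌋ = ⌊13735/734⌋ − ⌊13480/734⌋ = 18 − 18 = 0
n=51: ⌊(52·255+730)/734⌋ − ⌊(51·255+730)/734⌋ = ⌊13990/734⌋ − ⌊13735/734⌋ = 19 − 18 = 1
n=52: ⌊(53·255+730)/734⌋ − ⌊(52·255+730)/734⌋ = ⌊14245/734⌋ − ⌊13990/734⌋ = 19 − 19 = 0
n=53: ⌊(54·255+730)/734⌋ − ⌊(53·255+730)/734⌋ = ⌊14500/734⌋ − ⌊14245/734⌋ = 19 − 19 = 0
n=54: ⌊(55·255+730)/734⌋ − ⌊(54·255+730)/734⌋ = ⌊14755/734⌋ − ⌊14500/734⌋ = 20 − 19 = 1
n=55: ⌊(56·255+730)/734⌋ − ⌊(55·255+730)/734⌋ = ⌊15010/734⌋ − ⌊14755/734⌋ = 20 − 20 = 0
n=56: ⌊(57·255+730)/734⌋ − ⌊(56·255+730)/734⌋ = ⌊15265/734⌋ − ⌊15010/734⌋ = 20 − 20 = 0
n=57: ⌊(58·255+730)/734⌋ − ⌊(57·255+730)/734⌋ = ⌊15520/734⌋ − ⌊15265/734⌋ = 21 − 20 = 1
n=58: ⌊(59·255+730)/734⌋ − ⌊(58·255+730)/734⌋ = ⌊15775/734⌋ − ⌊15520/734⌋ = 21 − 21 = 0
n=59: ⌊(60·255+730)/734⌋ − ⌊(59·255+730)/734⌋ = ⌊16030/734⌋ − ⌊15775/734⌋ = 21 − 21 = 0
n=60: ⌊(61·255+730)/734⌋ − ⌊(60·255+730)/734⌋ = ⌊16285/734⌋ − ⌊16030/734⌋ = 22 − 21 = 1
n=61: ⌊(62·255+730)/734⌋ − ⌊(61·255+730)/734⌋ = ⌊16540/734⌋ − ⌊16285/734⌋ = 22 − 22 = 0
n=62: ⌊(63·255+730)/734⌋ − ⌊(62·255+730)/734⌋ = ⌊16795/734⌋ − ⌊16540/734⌋ = 22 − 22 = 0
n=63: ⌊(64·255+730)/734⌋ − ⌊(63·255+730)/734⌋ = ⌊17050/734⌋ − ⌊16795/734⌋ = 23 − 22 = 1
n=64: ⌊(65·255+730)/734⌋ − ⌊(64·255+730)/734⌋ = ⌊17305/734⌋ − ⌊17050/734⌋ = 23 − 23 = 0
n=65: ⌊(66·255+730)/734⌋ − ⌊(65·255+730)/734⌋ = ⌊17560/734⌋ − ⌊17305/734⌋ = 23 − 23 = 0
n=66: ⌊(67·255+730)/734⌋ − ⌊(66·255+730)/734⌋ = ⌊17815/734⌋ − ⌊17560/734⌋ = 24 − 23 = 1
n=67: ⌊(68·255+730)/734⌋ − ⌊(67·255+730)/734⌋ = ⌊18070/734⌋ − ⌊17815/734⌋ = 24 − 24 = 0
n=68: ⌊(69·255+730)/734⌋ − ⌊(68·255+730)/734⌋ = ⌊18325/734⌋ − ⌊18070/734⌋ = 24 − 24 = 0
n=69: ⌊(70·255+730)/734⌋ − ⌊(69·255+730)/734⌋ = ⌊18580/734⌋ − ⌊18325/734⌋ = 25 − 24 = 1
n=70: ⌊(71·255+730)/734⌋ − ⌊(70·255+730)/734⌋ = ⌊18835/734⌋ − ⌊18580/734⌋ = 25 − 25 = 0
n=71: ⌊(72·255+730)/734⌋ − ⌊(71·255+730)/734⌋ = ⌊19090/734⌋ − ⌊18835/734⌋ = 26 − 25 = 1
n=72: ⌊(73·255+730)/734⌋ − ⌊(72·255+730)/734⌋ = ⌊19345/734⌋ − ⌊19090/734⌋ = 26 − 26 = 0
n=73: ⌊(74·255+730)/734⌋ − ⌊(73·255+730)/734⌋ = ⌊19600/734⌋ − ⌊19345/734⌋ = 26 − 26 = 0
n=74: ⌊(75·255+730)/734⌋ − ⌊(74·255+730)/734⌋ = ⌊19855/734⌋ − ⌊19600/734⌋ = 27 − 26 = 1
n=75: ⌊(76·255+730)/734⌋ − ⌊(75·255+730)/734⌋ = ⌊20110/734⌋ − ⌊19855/734⌋ = 27 − 27 = 0
n=76: ⌊(77·255+730)/734⌋ − ⌊(76·255+730)/734⌋ = ⌊20365/734⌋ − ⌊20110/734⌋ = 27 − 27 = 0
n=77: ⌊(78·255+730)/734⌋ − ⌊(77·255+730)/734⌋ = ⌊20620/734⌋ − ⌊20365/734⌋ = 28 − 27 = 1
n=78: ⌊(79·255+730)/734⌋ − ⌊(78·255+730)/734⌋ = ⌊20875/734⌋ − ⌊20620/734⌋ = 28 − 28 = 0
n=79: ⌊(80·255+730)/734⌋ − ⌊(79·255+730)/734⌋ = ⌊21130/734⌋ − ⌊20875/734⌋ = 28 − 28 = 0
n=80: ⌊(81·255+730)/734⌋ − ⌊(80·255+730)/734⌋ = ⌊21385/734⌋ − ⌊21130/734⌋ = 29 − 28 = 1
n=81: ⌊(82·255+730)/734⌋ − ⌊(81·255+730)/734⌋ = ⌊21640/734⌋ − ⌊21385/734⌋ = 29 − 29 = 0
n=82: ⌊(83·255+730)/734⌋ − ⌊(82·255+730)/734⌋ = ⌊21895/734⌋ − ⌊21640/734⌋ = 29 − 29 = 0


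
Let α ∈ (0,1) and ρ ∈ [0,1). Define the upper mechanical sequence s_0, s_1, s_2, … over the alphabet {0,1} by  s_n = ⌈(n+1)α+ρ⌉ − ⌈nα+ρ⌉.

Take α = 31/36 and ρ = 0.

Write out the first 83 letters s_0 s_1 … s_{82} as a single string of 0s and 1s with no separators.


11111110111111011111101111110111111011111110111111011111101111110111111011111110111

n=0: ⌈(1·31)/36⌉ − ⌈(0·31)/36⌉ = ⌈31/36⌉ − ⌈0/36⌉ = 1 − 0 = 1
n=1: ⌈(2·31)/36⌉ − ⌈(1·31)/36⌉ = ⌈62/36⌉ − ⌈31/36⌉ = 2 − 1 = 1
n=2: ⌈(3·31)/36⌉ − ⌈(2·31)/36⌉ = ⌈93/36⌉ − ⌈62/36⌉ = 3 − 2 = 1
n=3: ⌈(4·31)/36⌉ − ⌈(3·31)/36⌉ = ⌈124/36⌉ − ⌈93/36⌉ = 4 − 3 = 1
n=4: ⌈(5·31)/36⌉ − ⌈(4·31)/36⌉ = ⌈155/36⌉ − ⌈124/36⌉ = 5 − 4 = 1
n=5: ⌈(6·31)/36⌉ − ⌈(5·31)/36⌉ = ⌈186/36⌉ − ⌈155/36⌉ = 6 − 5 = 1
n=6: ⌈(7·31)/36⌉ − ⌈(6·31)/36⌉ = ⌈217/36⌉ − ⌈186/36⌉ = 7 − 6 = 1
n=7: ⌈(8·31)/36⌉ − ⌈(7·31)/36⌉ = ⌈248/36⌉ − ⌈217/36⌉ = 7 − 7 = 0
n=8: ⌈(9·31)/36⌉ − ⌈(8·31)/36⌉ = ⌈279/36⌉ − ⌈248/36⌉ = 8 − 7 = 1
n=9: ⌈(10·31)/36⌉ − ⌈(9·31)/36⌉ = ⌈310/36⌉ − ⌈279/36⌉ = 9 − 8 = 1
n=10: ⌈(11·31)/36⌉ − ⌈(10·31)/36⌉ = ⌈341/36⌉ − ⌈310/36⌉ = 10 − 9 = 1
n=11: ⌈(12·31)/36⌉ − ⌈(11·31)/36⌉ = ⌈372/36⌉ − ⌈341/36⌉ = 11 − 10 = 1
n=12: ⌈(13·31)/36⌉ − ⌈(12·31)/36⌉ = ⌈403/36⌉ − ⌈372/36⌉ = 12 − 11 = 1
n=13: ⌈(14·31)/36⌉ − ⌈(13·31)/36⌉ = ⌈434/36⌉ − ⌈403/36⌉ = 13 − 12 = 1
n=14: ⌈(15·31)/36⌉ − ⌈(14·31)/36⌉ = ⌈465/36⌉ − ⌈434/36⌉ = 13 − 13 = 0
n=15: ⌈(16·31)/36⌉ − ⌈(15·31)/36⌉ = ⌈496/36⌉ − ⌈465/36⌉ = 14 − 13 = 1
n=16: ⌈(17·31)/36⌉ − ⌈(16·31)/36⌉ = ⌈527/36⌉ − ⌈496/36⌉ = 15 − 14 = 1
n=17: ⌈(18·31)/36⌉ − ⌈(17·31)/36⌉ = ⌈558/36⌉ − ⌈527/36⌉ = 16 − 15 = 1
n=18: ⌈(19·31)/36⌉ − ⌈(18·31)/36⌉ = ⌈589/36⌉ − ⌈558/36⌉ = 17 − 16 = 1
n=19: ⌈(20·31)/36⌉ − ⌈(19·31)/36⌉ = ⌈620/36⌉ − ⌈589/36⌉ = 18 − 17 = 1
n=20: ⌈(21·31)/36⌉ − ⌈(20·31)/36⌉ = ⌈651/36⌉ − ⌈620/36⌉ = 19 − 18 = 1
n=21: ⌈(22·31)/36⌉ − ⌈(21·31)/36⌉ = ⌈682/36⌉ − ⌈651/36⌉ = 19 − 19 = 0
n=22: ⌈(23·31)/36⌉ − ⌈(22·31)/36⌉ = ⌈713/36⌉ − ⌈682/36⌉ = 20 − 19 = 1
n=23: ⌈(24·31)/36⌉ − ⌈(23·31)/36⌉ = ⌈744/36⌉ − ⌈713/36⌉ = 21 − 20 = 1
n=24: ⌈(25·31)/36⌉ − ⌈(24·31)/36⌉ = ⌈775/36⌉ − ⌈744/36⌉ = 22 − 21 = 1
n=25: ⌈(26·31)/36⌉ − ⌈(25·31)/36⌉ = ⌈806/36⌉ − ⌈775/36⌉ = 23 − 22 = 1
n=26: ⌈(27·31)/36⌉ − ⌈(26·31)/36⌉ = ⌈837/36⌉ − ⌈806/36⌉ = 24 − 23 = 1
n=27: ⌈(28·31)/36⌉ − ⌈(27·31)/36⌉ = ⌈868/36⌉ − ⌈837/36⌉ = 25 − 24 = 1
n=28: ⌈(29·31)/36⌉ − ⌈(28·31)/36⌉ = ⌈899/36⌉ − ⌈868/36⌉ = 25 − 25 = 0
n=29: ⌈(30·31)/36⌉ − ⌈(29·31)/36⌉ = ⌈930/36⌉ − ⌈899/36⌉ = 26 − 25 = 1
n=30: ⌈(31·31)/36⌉ − ⌈(30·31)/36⌉ = ⌈961/36⌉ − ⌈930/36⌉ = 27 − 26 = 1
n=31: ⌈(32·31)/36⌉ − ⌈(31·31)/36⌉ = ⌈992/36⌉ − ⌈961/36⌉ = 28 − 27 = 1
n=32: ⌈(33·31)/36⌉ − ⌈(32·31)/36⌉ = ⌈1023/36⌉ − ⌈992/36⌉ = 29 − 28 = 1
n=33: ⌈(34·31)/36⌉ − ⌈(33·31)/36⌉ = ⌈1054/36⌉ − ⌈1023/36⌉ = 30 − 29 = 1
n=34: ⌈(35·31)/36⌉ − ⌈(34·31)/36⌉ = ⌈1085/36⌉ − ⌈1054/36⌉ = 31 − 30 = 1
n=35: ⌈(36·31)/36⌉ − ⌈(35·31)/36⌉ = ⌈1116/36⌉ − ⌈1085/36⌉ = 31 − 31 = 0
n=36: ⌈(37·31)/36⌉ − ⌈(36·31)/36⌉ = ⌈1147/36⌉ − ⌈1116/36⌉ = 32 − 31 = 1
n=37: ⌈(38·31)/36⌉ − ⌈(37·31)/36⌉ = ⌈1178/36⌉ − ⌈1147/36⌉ = 33 − 32 = 1
n=38: ⌈(39·31)/36⌉ − ⌈(38·31)/36⌉ = ⌈1209/36⌉ − ⌈1178/36⌉ = 34 − 33 = 1
n=39: ⌈(40·31)/36⌉ − ⌈(39·31)/36⌉ = ⌈1240/36⌉ − ⌈1209/36⌉ = 35 − 34 = 1
n=40: ⌈(41·31)/36⌉ − ⌈(40·31)/36⌉ = ⌈1271/36⌉ − ⌈1240/36⌉ = 36 − 35 = 1
n=41: ⌈(42·31)/36⌉ − ⌈(41·31)/36⌉ = ⌈1302/36⌉ − ⌈1271/36⌉ = 37 − 36 = 1
n=42: ⌈(43·31)/36⌉ − ⌈(42·31)/36⌉ = ⌈1333/36⌉ − ⌈1302/36⌉ = 38 − 37 = 1
n=43: ⌈(44·31)/36⌉ − ⌈(43·31)/36⌉ = ⌈1364/36⌉ − ⌈1333/36⌉ = 38 − 38 = 0
n=44: ⌈(45·31)/36⌉ − ⌈(44·31)/36⌉ = ⌈1395/36⌉ − ⌈1364/36⌉ = 39 − 38 = 1
n=45: ⌈(46·31)/36⌉ − ⌈(45·31)/36⌉ = ⌈1426/36⌉ − ⌈1395/36⌉ = 40 − 39 = 1
n=46: ⌈(47·31)/36⌉ − ⌈(46·31)/36⌉ = ⌈1457/36⌉ − ⌈1426/36⌉ = 41 − 40 = 1
n=47: ⌈(48·31)/36⌉ − ⌈(47·31)/36⌉ = ⌈1488/36⌉ − ⌈1457/36⌉ = 42 − 41 = 1
n=48: ⌈(49·31)/36⌉ − ⌈(48·31)/36⌉ = ⌈1519/36⌉ − ⌈1488/36⌉ = 43 − 42 = 1
n=49: ⌈(50·31)/36⌉ − ⌈(49·31)/36⌉ = ⌈1550/36⌉ − ⌈1519/36⌉ = 44 − 43 = 1
n=50: ⌈(51·31)/36⌉ − ⌈(50·31)/36⌉ = ⌈1581/36⌉ − ⌈1550/36⌉ = 44 − 44 = 0
n=51: ⌈(52·31)/36⌉ − ⌈(51·31)/36⌉ = ⌈1612/36⌉ − ⌈1581/36⌉ = 45 − 44 = 1
n=52: ⌈(53·31)/36⌉ − ⌈(52·31)/36⌉ = ⌈1643/36⌉ − ⌈1612/36⌉ = 46 − 45 = 1
n=53: ⌈(54·31)/36⌉ − ⌈(53·31)/36⌉ = ⌈1674/36⌉ − ⌈1643/36⌉ = 47 − 46 = 1
n=54: ⌈(55·31)/36⌉ − ⌈(54·31)/36⌉ = ⌈1705/36⌉ − ⌈1674/36⌉ = 48 − 47 = 1
n=55: ⌈(56·31)/36⌉ − ⌈(55·31)/36⌉ = ⌈1736/36⌉ − ⌈1705/36⌉ = 49 − 48 = 1
n=56: ⌈(57·31)/36⌉ − ⌈(56·31)/36⌉ = ⌈1767/36⌉ − ⌈1736/36⌉ = 50 − 49 = 1
n=57: ⌈(58·31)/36⌉ − ⌈(57·31)/36⌉ = ⌈1798/36⌉ − ⌈1767/36⌉ = 50 − 50 = 0
n=58: ⌈(59·31)/36⌉ − ⌈(58·31)/36⌉ = ⌈1829/36⌉ − ⌈1798/36⌉ = 51 − 50 = 1
n=59: ⌈(60·31)/36⌉ − ⌈(59·31)/36⌉ = ⌈1860/36⌉ − ⌈1829/36⌉ = 52 − 51 = 1
n=60: ⌈(61·31)/36⌉ − ⌈(60·31)/36⌉ = ⌈1891/36⌉ − ⌈1860/36⌉ = 53 − 52 = 1
n=61: ⌈(62·31)/36⌉ − ⌈(61·31)/36⌉ = ⌈1922/36⌉ − ⌈1891/36⌉ = 54 − 53 = 1
n=62: ⌈(63·31)/36⌉ − ⌈(62·31)/36⌉ = ⌈1953/36⌉ − ⌈1922/36⌉ = 55 − 54 = 1
n=63: ⌈(64·31)/36⌉ − ⌈(63·31)/36⌉ = ⌈1984/36⌉ − ⌈1953/36⌉ = 56 − 55 = 1
n=64: ⌈(65·31)/36⌉ − ⌈(64·31)/36⌉ = ⌈2015/36⌉ − ⌈1984/36⌉ = 56 − 56 = 0
n=65: ⌈(66·31)/36⌉ − ⌈(65·31)/36⌉ = ⌈2046/36⌉ − ⌈2015/36⌉ = 57 − 56 = 1
n=66: ⌈(67·31)/36⌉ − ⌈(66·31)/36⌉ = ⌈2077/36⌉ − ⌈2046/36⌉ = 58 − 57 = 1
n=67: ⌈(68·31)/36⌉ − ⌈(67·31)/36⌉ = ⌈2108/36⌉ − ⌈2077/36⌉ = 59 − 58 = 1
n=68: ⌈(69·31)/36⌉ − ⌈(68·31)/36⌉ = ⌈2139/36⌉ − ⌈2108/36⌉ = 60 − 59 = 1
n=69: ⌈(70·31)/36⌉ − ⌈(69·31)/36⌉ = ⌈2170/36⌉ − ⌈2139/36⌉ = 61 − 60 = 1
n=70: ⌈(71·31)/36⌉ − ⌈(70·31)/36⌉ = ⌈2201/36⌉ − ⌈2170/36⌉ = 62 − 61 = 1
n=71: ⌈(72·31)/36⌉ − ⌈(71·31)/36⌉ = ⌈2232/36⌉ − ⌈2201/36⌉ = 62 − 62 = 0
n=72: ⌈(73·31)/36⌉ − ⌈(72·31)/36⌉ = ⌈2263/36⌉ − ⌈2232/36⌉ = 63 − 62 = 1
n=73: ⌈(74·31)/36⌉ − ⌈(73·31)/36⌉ = ⌈2294/36⌉ − ⌈2263/36⌉ = 64 − 63 = 1
n=74: ⌈(75·31)/36⌉ − ⌈(74·31)/36⌉ = ⌈2325/36⌉ − ⌈2294/36⌉ = 65 − 64 = 1
n=75: ⌈(76·31)/36⌉ − ⌈(75·31)/36⌉ = ⌈2356/36⌉ − ⌈2325/36⌉ = 66 − 65 = 1
n=76: ⌈(77·31)/36⌉ − ⌈(76·31)/36⌉ = ⌈2387/36⌉ − ⌈2356/36⌉ = 67 − 66 = 1
n=77: ⌈(78·31)/36⌉ − ⌈(77·31)/36⌉ = ⌈2418/36⌉ − ⌈2387/36⌉ = 68 − 67 = 1
n=78: ⌈(79·31)/36⌉ − ⌈(78·31)/36⌉ = ⌈2449/36⌉ − ⌈2418/36⌉ = 69 − 68 = 1
n=79: ⌈(80·31)/36⌉ − ⌈(79·31)/36⌉ = ⌈2480/36⌉ − ⌈2449/36⌉ = 69 − 69 = 0
n=80: ⌈(81·31)/36⌉ − ⌈(80·31)/36⌉ = ⌈2511/36⌉ − ⌈2480/36⌉ = 70 − 69 = 1
n=81: ⌈(82·31)/36⌉ − ⌈(81·31)/36⌉ = ⌈2542/36⌉ − ⌈2511/36⌉ = 71 − 70 = 1
n=82: ⌈(83·31)/36⌉ − ⌈(82·31)/36⌉ = ⌈2573/36⌉ − ⌈2542/36⌉ = 72 − 71 = 1


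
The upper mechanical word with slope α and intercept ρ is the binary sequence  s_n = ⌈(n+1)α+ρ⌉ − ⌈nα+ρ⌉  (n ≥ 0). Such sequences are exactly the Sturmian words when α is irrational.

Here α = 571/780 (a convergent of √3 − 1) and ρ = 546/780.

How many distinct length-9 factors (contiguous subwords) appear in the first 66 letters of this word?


10

t_n = ⌈(n·571+546)/780⌉ for n = 0 … 66:
  n=0…9: ⌈546/780⌉=1 ⌈1117/780⌉=2 ⌈1688/780⌉=3 ⌈2259/780⌉=3 ⌈2830/780⌉=4 ⌈3401/780⌉=5 ⌈3972/780⌉=6 ⌈4543/780⌉=6 ⌈5114/780⌉=7 ⌈5685/780⌉=8
  n=10…19: ⌈6256/780⌉=9 ⌈6827/780⌉=9 ⌈7398/780⌉=10 ⌈7969/780⌉=11 ⌈8540/780⌉=11 ⌈9111/780⌉=12 ⌈9682/780⌉=13 ⌈10253/780⌉=14 ⌈10824/780⌉=14 ⌈11395/780⌉=15
  n=20…29: ⌈11966/780⌉=16 ⌈12537/780⌉=17 ⌈13108/780⌉=17 ⌈13679/780⌉=18 ⌈14250/780⌉=19 ⌈14821/780⌉=20 ⌈15392/780⌉=20 ⌈15963/780⌉=21 ⌈16534/780⌉=22 ⌈17105/780⌉=22
  n=30…39: ⌈17676/780⌉=23 ⌈18247/780⌉=24 ⌈18818/780⌉=25 ⌈19389/780⌉=25 ⌈19960/780⌉=26 ⌈20531/780⌉=27 ⌈21102/780⌉=28 ⌈21673/780⌉=28 ⌈22244/780⌉=29 ⌈22815/780⌉=30
  n=40…49: ⌈23386/780⌉=30 ⌈23957/780⌉=31 ⌈24528/780⌉=32 ⌈25099/780⌉=33 ⌈25670/780⌉=33 ⌈26241/780⌉=34 ⌈26812/780⌉=35 ⌈27383/780⌉=36 ⌈27954/780⌉=36 ⌈28525/780⌉=37
  n=50…59: ⌈29096/780⌉=38 ⌈29667/780⌉=39 ⌈30238/780⌉=39 ⌈30809/780⌉=40 ⌈31380/780⌉=41 ⌈31951/780⌉=41 ⌈32522/780⌉=42 ⌈33093/780⌉=43 ⌈33664/780⌉=44 ⌈34235/780⌉=44
  n=60…66: ⌈34806/780⌉=45 ⌈35377/780⌉=46 ⌈35948/780⌉=47 ⌈36519/780⌉=47 ⌈37090/780⌉=48 ⌈37661/780⌉=49 ⌈38232/780⌉=50
s_n = t_(n+1) − t_n for n = 0 … 65 gives
prefix = 110111011101101110111011101101110111011011101110111011011101110111
slide a length-9 window over [0..8] … [57..65] (58 windows); first occurrence of each distinct factor:
  [  0..  8] 110111011
  [  1..  9] 101110111
  [  2.. 10] 011101110
  [  3.. 11] 111011101
  [  5.. 13] 101110110
  [  6.. 14] 011101101
  [  7.. 15] 111011011
  [  8.. 16] 110110111
  [  9.. 17] 101101110
  [ 10.. 18] 011011101
  (the other 48 windows repeat one of these)
distinct factors: {011011101, 011101101, 011101110, 101101110, 101110110, 101110111, 110110111, 110111011, 111011011, 111011101}
count = 10  (Sturmian bound for length 9 is 10)


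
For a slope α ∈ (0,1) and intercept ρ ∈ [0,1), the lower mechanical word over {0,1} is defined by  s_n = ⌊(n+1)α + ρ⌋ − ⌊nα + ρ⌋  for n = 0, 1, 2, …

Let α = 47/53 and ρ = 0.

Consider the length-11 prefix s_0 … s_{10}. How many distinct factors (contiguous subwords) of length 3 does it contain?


4

t_n = ⌊(n·47)/53⌋ for n = 0 … 11:
  n=0…9: ⌊0/53⌋=0 ⌊47/53⌋=0 ⌊94/53⌋=1 ⌊141/53⌋=2 ⌊188/53⌋=3 ⌊235/53⌋=4 ⌊282/53⌋=5 ⌊329/53⌋=6 ⌊376/53⌋=7 ⌊423/53⌋=7
  n=10…11: ⌊470/53⌋=8 ⌊517/53⌋=9
s_n = t_(n+1) − t_n for n = 0 … 10 gives
prefix = 01111111011
slide a length-3 window over [0..2] … [8..10] (9 windows); first occurrence of each distinct factor:
  [  0..  2] 011
  [  1..  3] 111
  [  6..  8] 110
  [  7..  9] 101
  (the other 5 windows repeat one of these)
distinct factors: {011, 101, 110, 111}
count = 4  (Sturmian bound for length 3 is 4)


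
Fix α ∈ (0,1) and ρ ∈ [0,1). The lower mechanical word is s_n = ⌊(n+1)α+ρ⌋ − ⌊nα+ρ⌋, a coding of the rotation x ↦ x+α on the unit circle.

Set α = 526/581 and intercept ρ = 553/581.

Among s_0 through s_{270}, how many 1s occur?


246

#1s = Σ_{n=0}^{270} s_n = Σ_{n=0}^{270} (⌊(n+1)α+ρ⌋ − ⌊nα+ρ⌋)
the sum telescopes: every ⌊nα+ρ⌋ with 0 < n < 271 appears once with + and once with −, leaving ⌊271α+ρ⌋ − ⌊0·α+ρ⌋
271α + ρ = (271·526 + 553) / 581 = 143099/581
ρ = 553/581
⌊143099/581⌋ = 246,  ⌊553/581⌋ = 0
#1s = 246 − 0 = 246


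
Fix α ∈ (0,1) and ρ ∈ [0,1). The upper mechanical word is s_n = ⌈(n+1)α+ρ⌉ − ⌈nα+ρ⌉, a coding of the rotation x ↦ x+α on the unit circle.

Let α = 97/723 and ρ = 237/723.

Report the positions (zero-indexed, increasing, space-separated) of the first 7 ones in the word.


5 12 19 27 34 42 49

n=0: ⌈334/723⌉−⌈237/723⌉ = 1−1 = 0
n=1: ⌈431/723⌉−⌈334/723⌉ = 1−1 = 0
n=2: ⌈528/723⌉−⌈431/723⌉ = 1−1 = 0
n=3: ⌈625/723⌉−⌈528/723⌉ = 1−1 = 0
n=4: ⌈722/723⌉−⌈625/723⌉ = 1−1 = 0
n=5: ⌈819/723⌉−⌈722/723⌉ = 2−1 = 1  ← one
n=6: ⌈916/723⌉−⌈819/723⌉ = 2−2 = 0
n=7: ⌈1013/723⌉−⌈916/723⌉ = 2−2 = 0
n=8: ⌈1110/723⌉−⌈1013/723⌉ = 2−2 = 0
n=9: ⌈1207/723⌉−⌈1110/723⌉ = 2−2 = 0
n=10: ⌈1304/723⌉−⌈1207/723⌉ = 2−2 = 0
n=11: ⌈1401/723⌉−⌈1304/723⌉ = 2−2 = 0
n=12: ⌈1498/723⌉−⌈1401/723⌉ = 3−2 = 1  ← one
n=13: ⌈1595/723⌉−⌈1498/723⌉ = 3−3 = 0
n=14: ⌈1692/723⌉−⌈1595/723⌉ = 3−3 = 0
n=15: ⌈1789/723⌉−⌈1692/723⌉ = 3−3 = 0
n=16: ⌈1886/723⌉−⌈1789/723⌉ = 3−3 = 0
n=17: ⌈1983/723⌉−⌈1886/723⌉ = 3−3 = 0
n=18: ⌈2080/723⌉−⌈1983/723⌉ = 3−3 = 0
n=19: ⌈2177/723⌉−⌈2080/723⌉ = 4−3 = 1  ← one
n=20: ⌈2274/723⌉−⌈2177/723⌉ = 4−4 = 0
n=21: ⌈2371/723⌉−⌈2274/723⌉ = 4−4 = 0
n=22: ⌈2468/723⌉−⌈2371/723⌉ = 4−4 = 0
n=23: ⌈2565/723⌉−⌈2468/723⌉ = 4−4 = 0
n=24: ⌈2662/723⌉−⌈2565/723⌉ = 4−4 = 0
n=25: ⌈2759/723⌉−⌈2662/723⌉ = 4−4 = 0
n=26: ⌈2856/723⌉−⌈2759/723⌉ = 4−4 = 0
n=27: ⌈2953/723⌉−⌈2856/723⌉ = 5−4 = 1  ← one
n=28: ⌈3050/723⌉−⌈2953/723⌉ = 5−5 = 0
n=29: ⌈3147/723⌉−⌈3050/723⌉ = 5−5 = 0
n=30: ⌈3244/723⌉−⌈3147/723⌉ = 5−5 = 0
n=31: ⌈3341/723⌉−⌈3244/723⌉ = 5−5 = 0
n=32: ⌈3438/723⌉−⌈3341/723⌉ = 5−5 = 0
n=33: ⌈3535/723⌉−⌈3438/723⌉ = 5−5 = 0
n=34: ⌈3632/723⌉−⌈3535/723⌉ = 6−5 = 1  ← one
n=35: ⌈3729/723⌉−⌈3632/723⌉ = 6−6 = 0
n=36: ⌈3826/723⌉−⌈3729/723⌉ = 6−6 = 0
n=37: ⌈3923/723⌉−⌈3826/723⌉ = 6−6 = 0
n=38: ⌈4020/723⌉−⌈3923/723⌉ = 6−6 = 0
n=39: ⌈4117/723⌉−⌈4020/723⌉ = 6−6 = 0
n=40: ⌈4214/723⌉−⌈4117/723⌉ = 6−6 = 0
n=41: ⌈4311/723⌉−⌈4214/723⌉ = 6−6 = 0
n=42: ⌈4408/723⌉−⌈4311/723⌉ = 7−6 = 1  ← one
n=43: ⌈4505/723⌉−⌈4408/723⌉ = 7−7 = 0
n=44: ⌈4602/723⌉−⌈4505/723⌉ = 7−7 = 0
n=45: ⌈4699/723⌉−⌈4602/723⌉ = 7−7 = 0
n=46: ⌈4796/723⌉−⌈4699/723⌉ = 7−7 = 0
n=47: ⌈4893/723⌉−⌈4796/723⌉ = 7−7 = 0
n=48: ⌈4990/723⌉−⌈4893/723⌉ = 7−7 = 0
n=49: ⌈5087/723⌉−⌈4990/723⌉ = 8−7 = 1  ← one
positions of the first 7 ones: 5 12 19 27 34 42 49


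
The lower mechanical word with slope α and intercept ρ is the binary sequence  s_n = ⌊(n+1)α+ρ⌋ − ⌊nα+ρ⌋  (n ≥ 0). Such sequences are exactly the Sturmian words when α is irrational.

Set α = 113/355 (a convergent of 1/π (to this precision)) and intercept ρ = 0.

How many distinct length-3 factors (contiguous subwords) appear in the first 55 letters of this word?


4

t_n = ⌊(n·113)/355⌋ for n = 0 … 55:
  n=0…9: ⌊0/355⌋=0 ⌊113/355⌋=0 ⌊226/355⌋=0 ⌊339/355⌋=0 ⌊452/355⌋=1 ⌊565/355⌋=1 ⌊678/355⌋=1 ⌊791/355⌋=2 ⌊904/355⌋=2 ⌊1017/355⌋=2
  n=10…19: ⌊1130/355⌋=3 ⌊1243/355⌋=3 ⌊1356/355⌋=3 ⌊1469/355⌋=4 ⌊1582/355⌋=4 ⌊1695/355⌋=4 ⌊1808/355⌋=5 ⌊1921/355⌋=5 ⌊2034/355⌋=5 ⌊2147/355⌋=6
  n=20…29: ⌊2260/355⌋=6 ⌊2373/355⌋=6 ⌊2486/355⌋=7 ⌊2599/355⌋=7 ⌊2712/355⌋=7 ⌊2825/355⌋=7 ⌊2938/355⌋=8 ⌊3051/355⌋=8 ⌊3164/355⌋=8 ⌊3277/355⌋=9
  n=30…39: ⌊3390/355⌋=9 ⌊3503/355⌋=9 ⌊3616/355⌋=10 ⌊3729/355⌋=10 ⌊3842/355⌋=10 ⌊3955/355⌋=11 ⌊4068/355⌋=11 ⌊4181/355⌋=11 ⌊4294/355⌋=12 ⌊4407/355⌋=12
  n=40…49: ⌊4520/355⌋=12 ⌊4633/355⌋=13 ⌊4746/355⌋=13 ⌊4859/355⌋=13 ⌊4972/355⌋=14 ⌊5085/355⌋=14 ⌊5198/355⌋=14 ⌊5311/355⌋=14 ⌊5424/355⌋=15 ⌊5537/355⌋=15
  n=50…55: ⌊5650/355⌋=15 ⌊5763/355⌋=16 ⌊5876/355⌋=16 ⌊5989/355⌋=16 ⌊6102/355⌋=17 ⌊6215/355⌋=17
s_n = t_(n+1) − t_n for n = 0 … 54 gives
prefix = 0001001001001001001001000100100100100100100100010010010
slide a length-3 window over [0..2] … [52..54] (53 windows); first occurrence of each distinct factor:
  [  0..  2] 000
  [  1..  3] 001
  [  2..  4] 010
  [  3..  5] 100
  (the other 49 windows repeat one of these)
distinct factors: {000, 001, 010, 100}
count = 4  (Sturmian bound for length 3 is 4)
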